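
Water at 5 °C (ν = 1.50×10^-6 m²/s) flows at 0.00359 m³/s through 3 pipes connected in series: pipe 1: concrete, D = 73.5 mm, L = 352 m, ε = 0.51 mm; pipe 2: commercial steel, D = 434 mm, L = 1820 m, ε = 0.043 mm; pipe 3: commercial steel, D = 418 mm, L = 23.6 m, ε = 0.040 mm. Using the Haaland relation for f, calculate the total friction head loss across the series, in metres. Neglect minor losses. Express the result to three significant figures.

Pipe 1: V = 0.8461 m/s, Re = 4.15×10^4, ε/D = 0.00694, f = 0.03532, h_1 = f(L/D)V²/2g = 6.172 m
Pipe 2: V = 0.02427 m/s, Re = 7020, ε/D = 9.91×10^-5, f = 0.03421, h_2 = f(L/D)V²/2g = 0.004306 m
Pipe 3: V = 0.02616 m/s, Re = 7290, ε/D = 9.57×10^-5, f = 0.03384, h_3 = f(L/D)V²/2g = 6.664×10^-5 m
Series → Q common, losses add: H = Σh = 6.177 m

H ≈ 6.18 m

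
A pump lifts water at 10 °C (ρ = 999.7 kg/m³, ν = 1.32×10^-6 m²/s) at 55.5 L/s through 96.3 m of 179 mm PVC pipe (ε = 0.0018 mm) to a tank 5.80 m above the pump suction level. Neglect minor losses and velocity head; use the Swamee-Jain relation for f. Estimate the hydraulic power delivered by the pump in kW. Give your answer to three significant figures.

P_hyd ≈ 4.21 kW

V = 4Q/(πD²) = 2.205 m/s; Re = 2.99×10^5; ε/D = 1.01×10^-5; f = 0.01450
h_f = f(L/D)V²/2g = 1.934 m
Total head H = z + h_f = 5.80 + 1.934 = 7.734 m
P_hyd = ρgQH = 999.7·9.81·0.0555·7.734 = 4.210 kW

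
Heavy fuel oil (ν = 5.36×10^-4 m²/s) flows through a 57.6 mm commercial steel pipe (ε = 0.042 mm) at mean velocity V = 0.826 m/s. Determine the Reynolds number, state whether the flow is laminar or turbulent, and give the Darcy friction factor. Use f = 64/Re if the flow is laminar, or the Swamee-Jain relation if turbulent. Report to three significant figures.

Re = VD/ν = 0.8260·0.0576/5.36×10^-4 = 88.8
Re < 2300 → laminar → f = 64/Re = 0.7210

Re ≈ 88.8; laminar; f = 64/Re ≈ 0.721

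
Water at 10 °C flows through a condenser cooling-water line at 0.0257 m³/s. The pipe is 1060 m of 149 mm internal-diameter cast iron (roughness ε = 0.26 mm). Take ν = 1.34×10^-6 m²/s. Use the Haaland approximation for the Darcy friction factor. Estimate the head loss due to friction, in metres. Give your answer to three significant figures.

V = 4Q/(πD²) = 4·0.0257/(π·0.149²) = 1.474 m/s
Re = VD/ν = 1.474·0.149/1.34×10^-6 = 1.64×10^5 → turbulent
ε/D = 0.26/149 = 0.00174
Haaland: f = 0.02368
h_f = f(L/D)V²/(2g) = 0.02368·(1060/0.149)·1.474²/(2·9.81) = 18.65 m

h_f ≈ 18.7 m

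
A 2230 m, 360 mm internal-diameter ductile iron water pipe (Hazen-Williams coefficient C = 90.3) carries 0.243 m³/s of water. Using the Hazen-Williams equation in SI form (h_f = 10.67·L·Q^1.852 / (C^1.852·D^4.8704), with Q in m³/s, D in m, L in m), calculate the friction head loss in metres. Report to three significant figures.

h_f ≈ 59.9 m

h_f = 10.67·2230·0.243^1.852 / (90.3^1.852·0.360^4.8704) = 59.93 m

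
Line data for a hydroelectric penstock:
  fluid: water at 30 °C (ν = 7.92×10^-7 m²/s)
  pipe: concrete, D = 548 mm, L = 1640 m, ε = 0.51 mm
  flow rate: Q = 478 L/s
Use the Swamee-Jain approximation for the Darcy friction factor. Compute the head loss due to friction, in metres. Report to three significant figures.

h_f ≈ 12.3 m

V = 4Q/(πD²) = 4·0.478/(π·0.548²) = 2.027 m/s
Re = VD/ν = 2.027·0.548/7.92×10^-7 = 1.40×10^6 → turbulent
ε/D = 0.51/548 = 9.31×10^-4
Swamee-Jain: f = 0.01960
h_f = f(L/D)V²/(2g) = 0.01960·(1640/0.548)·2.027²/(2·9.81) = 12.28 m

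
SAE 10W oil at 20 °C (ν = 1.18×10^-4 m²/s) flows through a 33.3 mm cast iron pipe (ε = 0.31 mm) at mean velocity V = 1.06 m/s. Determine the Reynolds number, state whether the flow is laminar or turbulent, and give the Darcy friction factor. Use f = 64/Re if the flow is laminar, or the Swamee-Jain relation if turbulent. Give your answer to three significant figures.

Re ≈ 299; laminar; f = 64/Re ≈ 0.214

Re = VD/ν = 1.060·0.0333/1.18×10^-4 = 299
Re < 2300 → laminar → f = 64/Re = 0.2139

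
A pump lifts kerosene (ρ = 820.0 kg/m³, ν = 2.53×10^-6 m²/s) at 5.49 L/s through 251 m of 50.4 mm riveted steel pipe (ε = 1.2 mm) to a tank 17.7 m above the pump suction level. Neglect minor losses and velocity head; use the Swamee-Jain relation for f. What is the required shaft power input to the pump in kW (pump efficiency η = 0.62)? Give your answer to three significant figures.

P_shaft ≈ 8.52 kW

V = 4Q/(πD²) = 2.752 m/s; Re = 5.48×10^4; ε/D = 0.0238; f = 0.05305
h_f = f(L/D)V²/2g = 102.0 m
Total head H = z + h_f = 17.7 + 102.0 = 119.7 m
P_hyd = ρgQH = 820.0·9.81·0.00549·119.7 = 5.285 kW
P_shaft = P_hyd/η = 5.285/0.62 = 8.524 kW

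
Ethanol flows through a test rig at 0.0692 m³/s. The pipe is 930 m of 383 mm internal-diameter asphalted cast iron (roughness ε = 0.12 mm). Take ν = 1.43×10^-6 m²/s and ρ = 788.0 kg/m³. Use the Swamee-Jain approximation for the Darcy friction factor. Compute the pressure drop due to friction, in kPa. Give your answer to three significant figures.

V = 4Q/(πD²) = 4·0.0692/(π·0.383²) = 0.6006 m/s
Re = VD/ν = 0.6006·0.383/1.43×10^-6 = 1.61×10^5 → turbulent
ε/D = 0.12/383 = 3.13×10^-4
Swamee-Jain: f = 0.01834
h_f = f(L/D)V²/(2g) = 0.01834·(930/0.383)·0.6006²/(2·9.81) = 0.8187 m
Δp = ρg·h_f = 788.0·9.81·0.8187 = 6.329 kPa

Δp ≈ 6.33 kPa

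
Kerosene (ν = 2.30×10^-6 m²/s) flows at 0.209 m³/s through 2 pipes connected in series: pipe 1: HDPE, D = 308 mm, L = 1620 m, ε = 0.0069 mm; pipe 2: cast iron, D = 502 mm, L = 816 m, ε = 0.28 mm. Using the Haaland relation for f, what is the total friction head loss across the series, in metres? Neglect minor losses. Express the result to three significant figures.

Pipe 1: V = 2.805 m/s, Re = 3.76×10^5, ε/D = 2.24×10^-5, f = 0.01398, h_1 = f(L/D)V²/2g = 29.48 m
Pipe 2: V = 1.056 m/s, Re = 2.30×10^5, ε/D = 5.58×10^-4, f = 0.01873, h_2 = f(L/D)V²/2g = 1.730 m
Series → Q common, losses add: H = Σh = 31.21 m

H ≈ 31.2 m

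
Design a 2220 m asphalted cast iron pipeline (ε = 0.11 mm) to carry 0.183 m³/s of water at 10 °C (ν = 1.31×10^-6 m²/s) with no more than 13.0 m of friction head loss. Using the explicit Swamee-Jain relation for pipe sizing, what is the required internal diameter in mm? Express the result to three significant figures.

D ≈ 384 mm

Swamee-Jain (Type III): D = 0.66·[ε^1.25·(LQ²/(gh_f))^4.75 + ν·Q^9.4·(L/(gh_f))^5.2]^0.04
LQ²/(gh_f) = 0.5830; L/(gh_f) = 17.41
Term 1 = ε^1.25·(…)^4.75 = 8.68×10^-7; Term 2 = ν·Q^9.4·(…)^5.2 = 4.33×10^-7
D = 0.66·(8.68×10^-7 + 4.33×10^-7)^0.04 = 0.3838 m = 384 mm
Check: V = 1.58 m/s, Re = 4.63×10^5, f = 0.01636, h_f = 12.1 m ≈ 13.0 m ✓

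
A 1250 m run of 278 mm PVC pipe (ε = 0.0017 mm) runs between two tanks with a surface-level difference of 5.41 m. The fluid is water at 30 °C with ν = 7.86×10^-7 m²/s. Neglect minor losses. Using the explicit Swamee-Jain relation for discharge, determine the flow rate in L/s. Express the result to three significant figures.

Q ≈ 80.6 L/s

Swamee-Jain (Type II): Q = -0.965·√(gD⁵h_f/L)·ln[ε/(3.7D) + √(3.17ν²L/(gD³h_f))]
√(gD⁵h_f/L) = √(9.81·0.278⁵·5.41/1250) = 0.008396
ε/(3.7D) = 1.65×10^-6; √(3.17ν²L/(gD³h_f)) = 4.63×10^-5
Q = -0.965·0.008396·ln(4.799×10^-5) = 0.08058 m³/s
Check: V = 1.33 m/s, Re = 4.70×10^5, f = 0.01333, h_f = 5.39 m ≈ 5.41 m ✓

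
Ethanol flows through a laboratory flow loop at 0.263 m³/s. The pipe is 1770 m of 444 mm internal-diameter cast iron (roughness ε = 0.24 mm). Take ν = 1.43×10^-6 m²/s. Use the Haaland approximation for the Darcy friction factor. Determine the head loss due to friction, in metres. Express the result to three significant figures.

V = 4Q/(πD²) = 4·0.263/(π·0.444²) = 1.699 m/s
Re = VD/ν = 1.699·0.444/1.43×10^-6 = 5.27×10^5 → turbulent
ε/D = 0.24/444 = 5.41×10^-4
Haaland: f = 0.01779
h_f = f(L/D)V²/(2g) = 0.01779·(1770/0.444)·1.699²/(2·9.81) = 10.43 m

h_f ≈ 10.4 m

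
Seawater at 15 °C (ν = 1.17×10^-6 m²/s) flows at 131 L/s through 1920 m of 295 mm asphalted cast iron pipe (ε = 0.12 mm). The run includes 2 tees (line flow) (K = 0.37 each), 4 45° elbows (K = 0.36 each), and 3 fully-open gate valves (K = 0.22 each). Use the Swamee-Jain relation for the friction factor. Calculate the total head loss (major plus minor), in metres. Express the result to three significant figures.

H_L ≈ 21.5 m

V = 4Q/(πD²) = 1.917 m/s; V²/2g = 0.1872 m
Re = 4.83×10^5, ε/D = 4.07×10^-4 → f = 0.01720 (Swamee-Jain)
Major: h_f = f(L/D)·V²/2g = 0.01720·6508·0.1872 = 20.96 m
Minor: ΣK = 2.84; h_m = ΣK·V²/2g = 0.5317 m
Total H_L = 20.96 + 0.5317 = 21.49 m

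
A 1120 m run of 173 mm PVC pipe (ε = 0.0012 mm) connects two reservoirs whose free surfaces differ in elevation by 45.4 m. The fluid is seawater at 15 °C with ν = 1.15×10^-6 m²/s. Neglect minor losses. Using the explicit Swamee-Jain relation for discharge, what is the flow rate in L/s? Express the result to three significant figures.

Q ≈ 75.5 L/s

Swamee-Jain (Type II): Q = -0.965·√(gD⁵h_f/L)·ln[ε/(3.7D) + √(3.17ν²L/(gD³h_f))]
√(gD⁵h_f/L) = √(9.81·0.173⁵·45.4/1120) = 0.007850
ε/(3.7D) = 1.87×10^-6; √(3.17ν²L/(gD³h_f)) = 4.51×10^-5
Q = -0.965·0.007850·ln(4.700×10^-5) = 0.07549 m³/s
Check: V = 3.21 m/s, Re = 4.83×10^5, f = 0.01328, h_f = 45.2 m ≈ 45.4 m ✓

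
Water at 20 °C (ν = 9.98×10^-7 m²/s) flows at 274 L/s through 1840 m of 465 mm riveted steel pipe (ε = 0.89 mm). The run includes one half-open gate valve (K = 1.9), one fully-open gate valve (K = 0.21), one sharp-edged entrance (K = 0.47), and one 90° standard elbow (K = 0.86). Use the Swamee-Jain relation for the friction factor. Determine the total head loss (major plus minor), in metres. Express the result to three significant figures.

H_L ≈ 12.8 m

V = 4Q/(πD²) = 1.613 m/s; V²/2g = 0.1327 m
Re = 7.52×10^5, ε/D = 0.00191 → f = 0.02349 (Swamee-Jain)
Major: h_f = f(L/D)·V²/2g = 0.02349·3957·0.1327 = 12.33 m
Minor: ΣK = 3.44; h_m = ΣK·V²/2g = 0.4564 m
Total H_L = 12.33 + 0.4564 = 12.79 m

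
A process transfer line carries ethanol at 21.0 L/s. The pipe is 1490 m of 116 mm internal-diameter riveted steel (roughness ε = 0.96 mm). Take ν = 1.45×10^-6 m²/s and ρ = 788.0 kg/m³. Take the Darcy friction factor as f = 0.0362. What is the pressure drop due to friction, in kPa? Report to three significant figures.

V = 4Q/(πD²) = 4·0.0210/(π·0.116²) = 1.987 m/s
h_f = f(L/D)V²/(2g) = 0.03620·(1490/0.116)·1.987²/(2·9.81) = 93.58 m
Δp = ρg·h_f = 788.0·9.81·93.58 = 723.4 kPa

Δp ≈ 723 kPa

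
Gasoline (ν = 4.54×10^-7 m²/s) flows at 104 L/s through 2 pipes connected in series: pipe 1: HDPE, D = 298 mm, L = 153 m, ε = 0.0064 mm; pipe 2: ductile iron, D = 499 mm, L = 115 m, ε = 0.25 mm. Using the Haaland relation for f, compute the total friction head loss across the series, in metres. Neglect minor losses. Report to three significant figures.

H ≈ 0.758 m

Pipe 1: V = 1.491 m/s, Re = 9.79×10^5, ε/D = 2.15×10^-5, f = 0.01203, h_1 = f(L/D)V²/2g = 0.6997 m
Pipe 2: V = 0.5318 m/s, Re = 5.85×10^5, ε/D = 5.01×10^-4, f = 0.01747, h_2 = f(L/D)V²/2g = 0.05803 m
Series → Q common, losses add: H = Σh = 0.7578 m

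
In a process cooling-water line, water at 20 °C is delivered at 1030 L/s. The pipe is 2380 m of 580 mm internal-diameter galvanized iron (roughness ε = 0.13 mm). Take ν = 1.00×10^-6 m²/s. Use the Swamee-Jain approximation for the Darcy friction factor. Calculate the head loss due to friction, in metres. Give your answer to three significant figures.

V = 4Q/(πD²) = 4·1.03/(π·0.580²) = 3.898 m/s
Re = VD/ν = 3.898·0.580/1.00×10^-6 = 2.26×10^6 → turbulent
ε/D = 0.13/580 = 2.24×10^-4
Swamee-Jain: f = 0.01455
h_f = f(L/D)V²/(2g) = 0.01455·(2380/0.580)·3.898²/(2·9.81) = 46.24 m

h_f ≈ 46.2 m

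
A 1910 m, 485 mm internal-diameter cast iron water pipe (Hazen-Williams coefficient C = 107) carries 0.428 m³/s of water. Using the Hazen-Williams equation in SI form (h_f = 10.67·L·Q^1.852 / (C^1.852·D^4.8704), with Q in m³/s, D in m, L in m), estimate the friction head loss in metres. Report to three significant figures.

h_f = 10.67·1910·0.428^1.852 / (107^1.852·0.485^4.8704) = 25.05 m

h_f ≈ 25.0 m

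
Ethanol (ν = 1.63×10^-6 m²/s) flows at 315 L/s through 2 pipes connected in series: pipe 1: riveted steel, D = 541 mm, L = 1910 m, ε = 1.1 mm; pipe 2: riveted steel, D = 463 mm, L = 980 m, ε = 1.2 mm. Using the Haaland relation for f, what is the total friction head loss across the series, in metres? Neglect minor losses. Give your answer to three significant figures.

H ≈ 17.7 m

Pipe 1: V = 1.370 m/s, Re = 4.55×10^5, ε/D = 0.00203, f = 0.02392, h_1 = f(L/D)V²/2g = 8.083 m
Pipe 2: V = 1.871 m/s, Re = 5.31×10^5, ε/D = 0.00259, f = 0.02543, h_2 = f(L/D)V²/2g = 9.602 m
Series → Q common, losses add: H = Σh = 17.68 m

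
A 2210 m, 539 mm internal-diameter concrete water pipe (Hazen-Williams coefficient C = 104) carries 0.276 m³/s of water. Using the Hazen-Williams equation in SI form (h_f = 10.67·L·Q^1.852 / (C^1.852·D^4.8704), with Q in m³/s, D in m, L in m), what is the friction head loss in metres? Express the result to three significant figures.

h_f = 10.67·2210·0.276^1.852 / (104^1.852·0.539^4.8704) = 8.107 m

h_f ≈ 8.11 m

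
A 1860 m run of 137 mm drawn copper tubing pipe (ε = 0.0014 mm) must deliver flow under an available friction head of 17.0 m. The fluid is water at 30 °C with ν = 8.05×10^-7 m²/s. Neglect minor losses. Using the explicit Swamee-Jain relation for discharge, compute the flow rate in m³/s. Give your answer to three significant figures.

Swamee-Jain (Type II): Q = -0.965·√(gD⁵h_f/L)·ln[ε/(3.7D) + √(3.17ν²L/(gD³h_f))]
√(gD⁵h_f/L) = √(9.81·0.137⁵·17.0/1860) = 0.002080
ε/(3.7D) = 2.76×10^-6; √(3.17ν²L/(gD³h_f)) = 9.44×10^-5
Q = -0.965·0.002080·ln(9.716×10^-5) = 0.01855 m³/s
Check: V = 1.26 m/s, Re = 2.14×10^5, f = 0.01543, h_f = 16.9 m ≈ 17.0 m ✓

Q ≈ 0.0185 m³/s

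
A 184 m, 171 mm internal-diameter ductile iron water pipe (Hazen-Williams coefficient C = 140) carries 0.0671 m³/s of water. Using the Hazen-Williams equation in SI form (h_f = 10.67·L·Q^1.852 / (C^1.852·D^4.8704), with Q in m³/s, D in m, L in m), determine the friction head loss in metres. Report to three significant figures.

h_f = 10.67·184·0.0671^1.852 / (140^1.852·0.171^4.8704) = 7.604 m

h_f ≈ 7.60 m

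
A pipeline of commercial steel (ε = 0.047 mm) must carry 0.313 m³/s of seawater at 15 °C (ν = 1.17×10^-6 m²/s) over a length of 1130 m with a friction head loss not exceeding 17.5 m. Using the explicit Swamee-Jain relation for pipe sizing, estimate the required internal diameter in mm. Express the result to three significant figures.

D ≈ 378 mm

Swamee-Jain (Type III): D = 0.66·[ε^1.25·(LQ²/(gh_f))^4.75 + ν·Q^9.4·(L/(gh_f))^5.2]^0.04
LQ²/(gh_f) = 0.6449; L/(gh_f) = 6.582
Term 1 = ε^1.25·(…)^4.75 = 4.84×10^-7; Term 2 = ν·Q^9.4·(…)^5.2 = 3.82×10^-7
D = 0.66·(4.84×10^-7 + 3.82×10^-7)^0.04 = 0.3776 m = 378 mm
Check: V = 2.79 m/s, Re = 9.02×10^5, f = 0.01396, h_f = 16.6 m ≈ 17.5 m ✓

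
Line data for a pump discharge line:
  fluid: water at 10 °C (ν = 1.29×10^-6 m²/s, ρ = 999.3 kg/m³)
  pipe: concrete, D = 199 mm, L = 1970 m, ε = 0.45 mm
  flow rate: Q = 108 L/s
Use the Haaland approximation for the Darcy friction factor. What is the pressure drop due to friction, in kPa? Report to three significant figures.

Δp ≈ 1460 kPa

V = 4Q/(πD²) = 4·0.108/(π·0.199²) = 3.472 m/s
Re = VD/ν = 3.472·0.199/1.29×10^-6 = 5.36×10^5 → turbulent
ε/D = 0.45/199 = 0.00226
Haaland: f = 0.02453
h_f = f(L/D)V²/(2g) = 0.02453·(1970/0.199)·3.472²/(2·9.81) = 149.2 m
Δp = ρg·h_f = 999.3·9.81·149.2 = 1463 kPa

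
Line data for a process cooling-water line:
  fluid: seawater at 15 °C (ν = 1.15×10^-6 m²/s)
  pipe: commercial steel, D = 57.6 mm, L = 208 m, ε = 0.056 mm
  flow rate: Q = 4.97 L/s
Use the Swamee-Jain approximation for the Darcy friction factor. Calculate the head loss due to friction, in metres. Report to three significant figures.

V = 4Q/(πD²) = 4·0.00497/(π·0.0576²) = 1.907 m/s
Re = VD/ν = 1.907·0.0576/1.15×10^-6 = 9.55×10^4 → turbulent
ε/D = 0.056/57.6 = 9.72×10^-4
Swamee-Jain: f = 0.02234
h_f = f(L/D)V²/(2g) = 0.02234·(208/0.0576)·1.907²/(2·9.81) = 14.96 m

h_f ≈ 15.0 m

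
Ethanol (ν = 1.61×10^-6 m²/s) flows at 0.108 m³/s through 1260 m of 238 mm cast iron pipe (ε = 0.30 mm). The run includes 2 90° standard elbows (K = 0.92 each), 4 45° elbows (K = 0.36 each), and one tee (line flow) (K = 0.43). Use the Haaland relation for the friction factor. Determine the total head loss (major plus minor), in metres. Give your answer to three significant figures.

V = 4Q/(πD²) = 2.428 m/s; V²/2g = 0.3004 m
Re = 3.59×10^5, ε/D = 0.00126 → f = 0.02144 (Haaland)
Major: h_f = f(L/D)·V²/2g = 0.02144·5294·0.3004 = 34.10 m
Minor: ΣK = 3.71; h_m = ΣK·V²/2g = 1.114 m
Total H_L = 34.10 + 1.114 = 35.22 m

H_L ≈ 35.2 m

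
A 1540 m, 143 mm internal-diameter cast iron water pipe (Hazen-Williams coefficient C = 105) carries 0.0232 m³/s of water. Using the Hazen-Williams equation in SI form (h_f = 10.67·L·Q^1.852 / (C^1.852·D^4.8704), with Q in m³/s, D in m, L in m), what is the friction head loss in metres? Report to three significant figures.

h_f ≈ 36.2 m

h_f = 10.67·1540·0.0232^1.852 / (105^1.852·0.143^4.8704) = 36.24 m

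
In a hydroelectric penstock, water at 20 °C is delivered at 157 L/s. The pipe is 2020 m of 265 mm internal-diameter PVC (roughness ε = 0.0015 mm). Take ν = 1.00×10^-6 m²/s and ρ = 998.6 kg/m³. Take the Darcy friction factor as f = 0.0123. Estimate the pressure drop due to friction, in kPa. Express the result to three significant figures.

V = 4Q/(πD²) = 4·0.157/(π·0.265²) = 2.847 m/s
h_f = f(L/D)V²/(2g) = 0.01230·(2020/0.265)·2.847²/(2·9.81) = 38.72 m
Δp = ρg·h_f = 998.6·9.81·38.72 = 379.3 kPa

Δp ≈ 379 kPa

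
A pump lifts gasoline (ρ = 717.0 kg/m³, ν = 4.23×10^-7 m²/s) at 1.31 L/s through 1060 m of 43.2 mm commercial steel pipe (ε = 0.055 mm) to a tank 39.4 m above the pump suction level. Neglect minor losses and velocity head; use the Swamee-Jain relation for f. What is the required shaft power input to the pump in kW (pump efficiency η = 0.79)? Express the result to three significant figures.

P_shaft ≈ 0.733 kW

V = 4Q/(πD²) = 0.8937 m/s; Re = 9.13×10^4; ε/D = 0.00127; f = 0.02343
h_f = f(L/D)V²/2g = 23.40 m
Total head H = z + h_f = 39.4 + 23.40 = 62.80 m
P_hyd = ρgQH = 717.0·9.81·0.00131·62.80 = 0.5787 kW
P_shaft = P_hyd/η = 0.5787/0.79 = 0.7325 kW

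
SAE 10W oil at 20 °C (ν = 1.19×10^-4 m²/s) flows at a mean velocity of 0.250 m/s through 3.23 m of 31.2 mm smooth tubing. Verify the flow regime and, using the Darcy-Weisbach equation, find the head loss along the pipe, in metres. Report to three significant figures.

h_f ≈ 0.322 m

Re = VD/ν = 0.250·0.03120/1.19×10^-4 = 65.5 → laminar (Re < 2300)
f = 64/Re = 0.9764
h_f = f(L/D)V²/(2g) = 0.9764·(3.23/0.03120)·0.250²/(2·9.81) = 0.3220 m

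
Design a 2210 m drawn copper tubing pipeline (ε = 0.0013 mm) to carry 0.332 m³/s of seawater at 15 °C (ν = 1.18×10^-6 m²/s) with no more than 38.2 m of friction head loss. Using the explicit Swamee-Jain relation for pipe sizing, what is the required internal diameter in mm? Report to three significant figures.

Swamee-Jain (Type III): D = 0.66·[ε^1.25·(LQ²/(gh_f))^4.75 + ν·Q^9.4·(L/(gh_f))^5.2]^0.04
LQ²/(gh_f) = 0.6500; L/(gh_f) = 5.897
Term 1 = ε^1.25·(…)^4.75 = 5.67×10^-9; Term 2 = ν·Q^9.4·(…)^5.2 = 3.78×10^-7
D = 0.66·(5.67×10^-9 + 3.78×10^-7)^0.04 = 0.3655 m = 366 mm
Check: V = 3.16 m/s, Re = 9.80×10^5, f = 0.01173, h_f = 36.2 m ≈ 38.2 m ✓

D ≈ 366 mm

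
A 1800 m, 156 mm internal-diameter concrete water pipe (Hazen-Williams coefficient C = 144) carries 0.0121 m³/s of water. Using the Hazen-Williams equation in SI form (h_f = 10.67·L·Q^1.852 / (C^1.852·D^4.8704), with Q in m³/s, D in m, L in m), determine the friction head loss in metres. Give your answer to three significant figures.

h_f ≈ 4.63 m

h_f = 10.67·1800·0.0121^1.852 / (144^1.852·0.156^4.8704) = 4.627 m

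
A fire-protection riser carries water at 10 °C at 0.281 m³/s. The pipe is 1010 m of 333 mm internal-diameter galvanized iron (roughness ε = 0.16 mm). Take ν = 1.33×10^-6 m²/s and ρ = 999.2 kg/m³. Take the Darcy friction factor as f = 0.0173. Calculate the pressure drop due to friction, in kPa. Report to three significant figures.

V = 4Q/(πD²) = 4·0.281/(π·0.333²) = 3.226 m/s
h_f = f(L/D)V²/(2g) = 0.01730·(1010/0.333)·3.226²/(2·9.81) = 27.84 m
Δp = ρg·h_f = 999.2·9.81·27.84 = 272.9 kPa

Δp ≈ 273 kPa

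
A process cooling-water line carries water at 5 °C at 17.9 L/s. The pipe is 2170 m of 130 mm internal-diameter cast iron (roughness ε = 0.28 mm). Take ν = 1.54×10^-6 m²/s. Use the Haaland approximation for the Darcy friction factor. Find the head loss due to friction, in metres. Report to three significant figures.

h_f ≈ 39.0 m

V = 4Q/(πD²) = 4·0.0179/(π·0.130²) = 1.349 m/s
Re = VD/ν = 1.349·0.130/1.54×10^-6 = 1.14×10^5 → turbulent
ε/D = 0.28/130 = 0.00215
Haaland: f = 0.02521
h_f = f(L/D)V²/(2g) = 0.02521·(2170/0.130)·1.349²/(2·9.81) = 39.01 m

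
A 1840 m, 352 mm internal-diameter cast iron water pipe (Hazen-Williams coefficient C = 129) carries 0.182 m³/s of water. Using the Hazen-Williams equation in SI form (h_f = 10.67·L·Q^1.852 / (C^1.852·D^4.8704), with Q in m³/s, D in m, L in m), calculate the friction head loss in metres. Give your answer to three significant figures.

h_f = 10.67·1840·0.182^1.852 / (129^1.852·0.352^4.8704) = 16.69 m

h_f ≈ 16.7 m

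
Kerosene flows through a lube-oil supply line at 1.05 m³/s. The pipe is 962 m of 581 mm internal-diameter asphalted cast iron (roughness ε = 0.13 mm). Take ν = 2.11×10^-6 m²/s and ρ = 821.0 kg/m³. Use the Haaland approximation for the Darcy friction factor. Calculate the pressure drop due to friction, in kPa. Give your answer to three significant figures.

V = 4Q/(πD²) = 4·1.05/(π·0.581²) = 3.960 m/s
Re = VD/ν = 3.960·0.581/2.11×10^-6 = 1.09×10^6 → turbulent
ε/D = 0.13/581 = 2.24×10^-4
Haaland: f = 0.01480
h_f = f(L/D)V²/(2g) = 0.01480·(962/0.581)·3.960²/(2·9.81) = 19.59 m
Δp = ρg·h_f = 821.0·9.81·19.59 = 157.8 kPa

Δp ≈ 158 kPa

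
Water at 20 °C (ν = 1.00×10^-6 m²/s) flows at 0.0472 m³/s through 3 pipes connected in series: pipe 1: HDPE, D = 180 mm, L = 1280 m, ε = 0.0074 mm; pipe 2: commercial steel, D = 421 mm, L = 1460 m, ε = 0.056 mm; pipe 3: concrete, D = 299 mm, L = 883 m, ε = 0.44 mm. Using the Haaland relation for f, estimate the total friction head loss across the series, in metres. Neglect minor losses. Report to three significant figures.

Pipe 1: V = 1.855 m/s, Re = 3.34×10^5, ε/D = 4.11×10^-5, f = 0.01444, h_1 = f(L/D)V²/2g = 18.01 m
Pipe 2: V = 0.3391 m/s, Re = 1.43×10^5, ε/D = 1.33×10^-4, f = 0.01732, h_2 = f(L/D)V²/2g = 0.3519 m
Pipe 3: V = 0.6722 m/s, Re = 2.01×10^5, ε/D = 0.00147, f = 0.02262, h_3 = f(L/D)V²/2g = 1.539 m
Series → Q common, losses add: H = Σh = 19.90 m

H ≈ 19.9 m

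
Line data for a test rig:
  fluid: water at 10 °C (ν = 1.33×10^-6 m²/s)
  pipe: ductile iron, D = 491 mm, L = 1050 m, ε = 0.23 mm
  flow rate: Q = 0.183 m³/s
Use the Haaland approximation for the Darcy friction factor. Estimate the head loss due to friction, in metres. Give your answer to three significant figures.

h_f ≈ 1.80 m

V = 4Q/(πD²) = 4·0.183/(π·0.491²) = 0.9665 m/s
Re = VD/ν = 0.9665·0.491/1.33×10^-6 = 3.57×10^5 → turbulent
ε/D = 0.23/491 = 4.68×10^-4
Haaland: f = 0.01769
h_f = f(L/D)V²/(2g) = 0.01769·(1050/0.491)·0.9665²/(2·9.81) = 1.801 m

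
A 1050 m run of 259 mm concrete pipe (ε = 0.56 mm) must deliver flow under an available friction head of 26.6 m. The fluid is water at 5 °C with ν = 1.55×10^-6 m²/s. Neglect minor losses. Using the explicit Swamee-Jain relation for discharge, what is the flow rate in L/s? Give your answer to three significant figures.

Q ≈ 121 L/s

Swamee-Jain (Type II): Q = -0.965·√(gD⁵h_f/L)·ln[ε/(3.7D) + √(3.17ν²L/(gD³h_f))]
√(gD⁵h_f/L) = √(9.81·0.259⁵·26.6/1050) = 0.01702
ε/(3.7D) = 5.84×10^-4; √(3.17ν²L/(gD³h_f)) = 4.20×10^-5
Q = -0.965·0.01702·ln(6.264×10^-4) = 0.1211 m³/s
Check: V = 2.30 m/s, Re = 3.84×10^5, f = 0.02449, h_f = 26.8 m ≈ 26.6 m ✓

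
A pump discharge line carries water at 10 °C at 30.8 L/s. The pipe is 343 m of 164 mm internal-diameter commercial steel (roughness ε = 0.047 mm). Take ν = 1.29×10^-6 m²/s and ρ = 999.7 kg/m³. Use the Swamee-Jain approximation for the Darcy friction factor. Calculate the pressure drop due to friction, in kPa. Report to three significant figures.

Δp ≈ 39.7 kPa

V = 4Q/(πD²) = 4·0.0308/(π·0.164²) = 1.458 m/s
Re = VD/ν = 1.458·0.164/1.29×10^-6 = 1.85×10^5 → turbulent
ε/D = 0.047/164 = 2.87×10^-4
Swamee-Jain: f = 0.01786
h_f = f(L/D)V²/(2g) = 0.01786·(343/0.164)·1.458²/(2·9.81) = 4.049 m
Δp = ρg·h_f = 999.7·9.81·4.049 = 39.70 kPa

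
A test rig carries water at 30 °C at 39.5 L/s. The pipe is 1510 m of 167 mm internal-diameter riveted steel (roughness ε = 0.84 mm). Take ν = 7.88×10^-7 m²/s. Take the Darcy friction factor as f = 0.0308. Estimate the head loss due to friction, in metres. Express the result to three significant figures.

V = 4Q/(πD²) = 4·0.0395/(π·0.167²) = 1.803 m/s
h_f = f(L/D)V²/(2g) = 0.03080·(1510/0.167)·1.803²/(2·9.81) = 46.16 m

h_f ≈ 46.2 m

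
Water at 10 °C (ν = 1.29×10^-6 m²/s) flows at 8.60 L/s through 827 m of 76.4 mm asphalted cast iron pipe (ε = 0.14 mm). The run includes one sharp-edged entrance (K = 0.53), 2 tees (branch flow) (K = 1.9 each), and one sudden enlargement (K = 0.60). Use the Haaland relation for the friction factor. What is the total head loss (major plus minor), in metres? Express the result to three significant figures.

H_L ≈ 48.2 m

V = 4Q/(πD²) = 1.876 m/s; V²/2g = 0.1794 m
Re = 1.11×10^5, ε/D = 0.00183 → f = 0.02438 (Haaland)
Major: h_f = f(L/D)·V²/2g = 0.02438·10825·0.1794 = 47.33 m
Minor: ΣK = 4.93; h_m = ΣK·V²/2g = 0.8843 m
Total H_L = 47.33 + 0.8843 = 48.21 m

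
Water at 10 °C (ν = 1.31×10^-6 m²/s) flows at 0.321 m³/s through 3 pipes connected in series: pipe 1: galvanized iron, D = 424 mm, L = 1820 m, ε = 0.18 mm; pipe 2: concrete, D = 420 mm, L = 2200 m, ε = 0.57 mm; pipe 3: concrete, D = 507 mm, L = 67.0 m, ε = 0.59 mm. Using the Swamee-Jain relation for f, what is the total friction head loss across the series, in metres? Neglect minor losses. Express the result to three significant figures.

Pipe 1: V = 2.273 m/s, Re = 7.36×10^5, ε/D = 4.25×10^-4, f = 0.01696, h_1 = f(L/D)V²/2g = 19.18 m
Pipe 2: V = 2.317 m/s, Re = 7.43×10^5, ε/D = 0.00136, f = 0.02161, h_2 = f(L/D)V²/2g = 30.97 m
Pipe 3: V = 1.590 m/s, Re = 6.15×10^5, ε/D = 0.00116, f = 0.02093, h_3 = f(L/D)V²/2g = 0.3564 m
Series → Q common, losses add: H = Σh = 50.50 m

H ≈ 50.5 m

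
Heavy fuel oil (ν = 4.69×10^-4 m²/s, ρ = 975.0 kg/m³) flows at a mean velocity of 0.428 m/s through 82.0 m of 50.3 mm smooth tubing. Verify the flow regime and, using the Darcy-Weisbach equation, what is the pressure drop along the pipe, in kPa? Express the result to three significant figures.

Δp ≈ 203 kPa

Re = VD/ν = 0.428·0.05030/4.69×10^-4 = 45.9 → laminar (Re < 2300)
f = 64/Re = 1.394
h_f = f(L/D)V²/(2g) = 1.394·(82.0/0.05030)·0.428²/(2·9.81) = 21.22 m
Δp = ρg·h_f = 975.0·9.81·21.22 = 203.0 kPa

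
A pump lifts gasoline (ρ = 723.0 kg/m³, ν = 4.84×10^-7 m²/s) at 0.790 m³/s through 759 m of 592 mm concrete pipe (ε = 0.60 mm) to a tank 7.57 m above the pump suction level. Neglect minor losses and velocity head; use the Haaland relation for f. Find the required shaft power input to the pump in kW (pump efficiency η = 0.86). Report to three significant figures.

V = 4Q/(πD²) = 2.870 m/s; Re = 3.51×10^6; ε/D = 0.00101; f = 0.01982
h_f = f(L/D)V²/2g = 10.67 m
Total head H = z + h_f = 7.57 + 10.67 = 18.24 m
P_hyd = ρgQH = 723.0·9.81·0.790·18.24 = 102.2 kW
P_shaft = P_hyd/η = 102.2/0.86 = 118.8 kW

P_shaft ≈ 119 kW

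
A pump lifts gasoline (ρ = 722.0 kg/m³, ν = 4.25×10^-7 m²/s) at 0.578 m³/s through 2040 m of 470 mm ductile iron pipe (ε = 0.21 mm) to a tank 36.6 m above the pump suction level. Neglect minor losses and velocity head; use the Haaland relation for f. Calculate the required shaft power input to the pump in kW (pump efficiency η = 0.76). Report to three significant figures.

V = 4Q/(πD²) = 3.332 m/s; Re = 3.68×10^6; ε/D = 4.47×10^-4; f = 0.01645
h_f = f(L/D)V²/2g = 40.40 m
Total head H = z + h_f = 36.6 + 40.40 = 77.00 m
P_hyd = ρgQH = 722.0·9.81·0.578·77.00 = 315.2 kW
P_shaft = P_hyd/η = 315.2/0.76 = 414.8 kW

P_shaft ≈ 415 kW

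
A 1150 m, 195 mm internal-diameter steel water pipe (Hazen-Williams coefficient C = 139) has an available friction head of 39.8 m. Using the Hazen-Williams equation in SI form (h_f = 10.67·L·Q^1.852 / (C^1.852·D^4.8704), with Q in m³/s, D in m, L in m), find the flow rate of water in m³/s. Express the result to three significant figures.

Q ≈ 0.0855 m³/s

Rearranging: Q = [h_f·C^1.852·D^4.8704 / (10.67·L)]^(1/1.852)
Q = [39.8·139^1.852·0.195^4.8704 / (10.67·1150)]^0.540 = 0.08551 m³/s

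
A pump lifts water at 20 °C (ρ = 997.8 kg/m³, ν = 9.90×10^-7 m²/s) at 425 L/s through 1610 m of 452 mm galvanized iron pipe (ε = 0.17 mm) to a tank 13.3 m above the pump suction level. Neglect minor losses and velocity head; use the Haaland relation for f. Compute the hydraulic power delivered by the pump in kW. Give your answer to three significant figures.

V = 4Q/(πD²) = 2.649 m/s; Re = 1.21×10^6; ε/D = 3.76×10^-4; f = 0.01616
h_f = f(L/D)V²/2g = 20.59 m
Total head H = z + h_f = 13.3 + 20.59 = 33.89 m
P_hyd = ρgQH = 997.8·9.81·0.425·33.89 = 141.0 kW

P_hyd ≈ 141 kW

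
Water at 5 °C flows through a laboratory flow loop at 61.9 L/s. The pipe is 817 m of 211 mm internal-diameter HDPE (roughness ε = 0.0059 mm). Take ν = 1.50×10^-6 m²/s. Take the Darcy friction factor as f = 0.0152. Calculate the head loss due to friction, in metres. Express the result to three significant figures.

V = 4Q/(πD²) = 4·0.0619/(π·0.211²) = 1.770 m/s
h_f = f(L/D)V²/(2g) = 0.01520·(817/0.211)·1.770²/(2·9.81) = 9.401 m

h_f ≈ 9.40 m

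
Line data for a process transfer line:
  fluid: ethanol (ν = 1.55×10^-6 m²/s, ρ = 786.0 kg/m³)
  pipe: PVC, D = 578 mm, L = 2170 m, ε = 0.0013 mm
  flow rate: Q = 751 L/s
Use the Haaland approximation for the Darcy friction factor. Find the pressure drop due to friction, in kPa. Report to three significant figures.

Δp ≈ 139 kPa

V = 4Q/(πD²) = 4·0.751/(π·0.578²) = 2.862 m/s
Re = VD/ν = 2.862·0.578/1.55×10^-6 = 1.07×10^6 → turbulent
ε/D = 0.0013/578 = 2.25×10^-6
Haaland: f = 0.01150
h_f = f(L/D)V²/(2g) = 0.01150·(2170/0.578)·2.862²/(2·9.81) = 18.02 m
Δp = ρg·h_f = 786.0·9.81·18.02 = 139.0 kPa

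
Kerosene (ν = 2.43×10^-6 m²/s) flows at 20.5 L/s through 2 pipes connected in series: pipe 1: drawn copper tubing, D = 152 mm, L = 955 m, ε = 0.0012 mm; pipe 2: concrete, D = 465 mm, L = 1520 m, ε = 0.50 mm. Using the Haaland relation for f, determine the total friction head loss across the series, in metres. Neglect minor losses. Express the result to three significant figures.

Pipe 1: V = 1.130 m/s, Re = 7.07×10^4, ε/D = 7.89×10^-6, f = 0.01921, h_1 = f(L/D)V²/2g = 7.852 m
Pipe 2: V = 0.1207 m/s, Re = 2.31×10^4, ε/D = 0.00108, f = 0.02702, h_2 = f(L/D)V²/2g = 0.06561 m
Series → Q common, losses add: H = Σh = 7.918 m

H ≈ 7.92 m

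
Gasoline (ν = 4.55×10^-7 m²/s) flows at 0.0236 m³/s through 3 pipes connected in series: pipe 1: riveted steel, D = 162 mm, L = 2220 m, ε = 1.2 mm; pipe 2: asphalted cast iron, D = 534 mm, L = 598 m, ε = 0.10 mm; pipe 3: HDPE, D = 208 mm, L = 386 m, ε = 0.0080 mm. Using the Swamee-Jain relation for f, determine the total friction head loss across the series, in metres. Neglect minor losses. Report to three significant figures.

Pipe 1: V = 1.145 m/s, Re = 4.08×10^5, ε/D = 0.00741, f = 0.03461, h_1 = f(L/D)V²/2g = 31.69 m
Pipe 2: V = 0.1054 m/s, Re = 1.24×10^5, ε/D = 1.87×10^-4, f = 0.01828, h_2 = f(L/D)V²/2g = 0.01159 m
Pipe 3: V = 0.6945 m/s, Re = 3.18×10^5, ε/D = 3.85×10^-5, f = 0.01467, h_3 = f(L/D)V²/2g = 0.6696 m
Series → Q common, losses add: H = Σh = 32.37 m

H ≈ 32.4 m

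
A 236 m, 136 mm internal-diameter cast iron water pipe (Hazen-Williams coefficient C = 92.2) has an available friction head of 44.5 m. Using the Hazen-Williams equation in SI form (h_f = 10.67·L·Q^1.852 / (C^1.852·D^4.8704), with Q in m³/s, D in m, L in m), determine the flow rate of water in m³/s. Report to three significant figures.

Rearranging: Q = [h_f·C^1.852·D^4.8704 / (10.67·L)]^(1/1.852)
Q = [44.5·92.2^1.852·0.136^4.8704 / (10.67·236)]^0.540 = 0.05492 m³/s

Q ≈ 0.0549 m³/s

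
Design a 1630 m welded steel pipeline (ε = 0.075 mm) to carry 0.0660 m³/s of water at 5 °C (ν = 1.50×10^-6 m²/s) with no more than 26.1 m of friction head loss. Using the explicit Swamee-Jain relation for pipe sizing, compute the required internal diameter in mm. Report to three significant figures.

Swamee-Jain (Type III): D = 0.66·[ε^1.25·(LQ²/(gh_f))^4.75 + ν·Q^9.4·(L/(gh_f))^5.2]^0.04
LQ²/(gh_f) = 0.02773; L/(gh_f) = 6.366
Term 1 = ε^1.25·(…)^4.75 = 2.80×10^-13; Term 2 = ν·Q^9.4·(…)^5.2 = 1.82×10^-13
D = 0.66·(2.80×10^-13 + 1.82×10^-13)^0.04 = 0.2119 m = 212 mm
Check: V = 1.87 m/s, Re = 2.64×10^5, f = 0.01763, h_f = 24.2 m ≈ 26.1 m ✓

D ≈ 212 mm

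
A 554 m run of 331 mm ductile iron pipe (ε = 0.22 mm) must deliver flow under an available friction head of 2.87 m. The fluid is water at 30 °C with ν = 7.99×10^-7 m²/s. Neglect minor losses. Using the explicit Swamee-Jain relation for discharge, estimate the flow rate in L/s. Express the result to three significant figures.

Swamee-Jain (Type II): Q = -0.965·√(gD⁵h_f/L)·ln[ε/(3.7D) + √(3.17ν²L/(gD³h_f))]
√(gD⁵h_f/L) = √(9.81·0.331⁵·2.87/554) = 0.01421
ε/(3.7D) = 1.80×10^-4; √(3.17ν²L/(gD³h_f)) = 3.31×10^-5
Q = -0.965·0.01421·ln(2.128×10^-4) = 0.1159 m³/s
Check: V = 1.35 m/s, Re = 5.58×10^5, f = 0.01865, h_f = 2.89 m ≈ 2.87 m ✓

Q ≈ 116 L/s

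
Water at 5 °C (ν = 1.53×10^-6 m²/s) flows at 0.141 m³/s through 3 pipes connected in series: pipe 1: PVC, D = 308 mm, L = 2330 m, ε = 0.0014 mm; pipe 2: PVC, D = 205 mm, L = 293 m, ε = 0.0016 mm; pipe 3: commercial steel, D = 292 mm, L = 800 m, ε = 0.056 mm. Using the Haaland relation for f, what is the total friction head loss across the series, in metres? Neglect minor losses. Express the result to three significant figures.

Pipe 1: V = 1.892 m/s, Re = 3.81×10^5, ε/D = 4.55×10^-6, f = 0.01376, h_1 = f(L/D)V²/2g = 19.01 m
Pipe 2: V = 4.272 m/s, Re = 5.72×10^5, ε/D = 7.80×10^-6, f = 0.01285, h_2 = f(L/D)V²/2g = 17.08 m
Pipe 3: V = 2.106 m/s, Re = 4.02×10^5, ε/D = 1.92×10^-4, f = 0.01552, h_3 = f(L/D)V²/2g = 9.606 m
Series → Q common, losses add: H = Σh = 45.69 m

H ≈ 45.7 m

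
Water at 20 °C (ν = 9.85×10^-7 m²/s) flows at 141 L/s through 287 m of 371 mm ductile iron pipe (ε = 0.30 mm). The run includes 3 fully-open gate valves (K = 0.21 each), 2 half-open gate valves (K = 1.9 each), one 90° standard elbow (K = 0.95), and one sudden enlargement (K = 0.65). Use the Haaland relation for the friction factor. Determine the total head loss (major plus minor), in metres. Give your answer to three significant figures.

H_L ≈ 1.82 m

V = 4Q/(πD²) = 1.304 m/s; V²/2g = 0.08671 m
Re = 4.91×10^5, ε/D = 8.09×10^-4 → f = 0.01931 (Haaland)
Major: h_f = f(L/D)·V²/2g = 0.01931·773.6·0.08671 = 1.295 m
Minor: ΣK = 6.03; h_m = ΣK·V²/2g = 0.5229 m
Total H_L = 1.295 + 0.5229 = 1.818 m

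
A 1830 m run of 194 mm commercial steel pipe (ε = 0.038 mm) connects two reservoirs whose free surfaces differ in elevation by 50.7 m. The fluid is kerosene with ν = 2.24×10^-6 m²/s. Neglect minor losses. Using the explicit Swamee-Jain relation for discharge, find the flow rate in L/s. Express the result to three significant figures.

Swamee-Jain (Type II): Q = -0.965·√(gD⁵h_f/L)·ln[ε/(3.7D) + √(3.17ν²L/(gD³h_f))]
√(gD⁵h_f/L) = √(9.81·0.194⁵·50.7/1830) = 0.008642
ε/(3.7D) = 5.29×10^-5; √(3.17ν²L/(gD³h_f)) = 8.95×10^-5
Q = -0.965·0.008642·ln(1.425×10^-4) = 0.07386 m³/s
Check: V = 2.50 m/s, Re = 2.16×10^5, f = 0.01693, h_f = 50.8 m ≈ 50.7 m ✓

Q ≈ 73.9 L/s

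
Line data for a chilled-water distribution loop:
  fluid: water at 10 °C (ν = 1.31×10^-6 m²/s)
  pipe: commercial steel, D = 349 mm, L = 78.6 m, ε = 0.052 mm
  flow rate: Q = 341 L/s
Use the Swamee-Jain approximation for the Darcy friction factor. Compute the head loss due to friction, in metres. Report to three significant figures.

h_f ≈ 2.07 m

V = 4Q/(πD²) = 4·0.341/(π·0.349²) = 3.565 m/s
Re = VD/ν = 3.565·0.349/1.31×10^-6 = 9.50×10^5 → turbulent
ε/D = 0.052/349 = 1.49×10^-4
Swamee-Jain: f = 0.01422
h_f = f(L/D)V²/(2g) = 0.01422·(78.6/0.349)·3.565²/(2·9.81) = 2.075 m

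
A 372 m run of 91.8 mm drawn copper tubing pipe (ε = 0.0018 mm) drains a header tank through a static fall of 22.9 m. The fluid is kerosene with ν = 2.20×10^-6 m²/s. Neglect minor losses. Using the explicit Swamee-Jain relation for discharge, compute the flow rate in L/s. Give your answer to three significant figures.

Q ≈ 16.4 L/s

Swamee-Jain (Type II): Q = -0.965·√(gD⁵h_f/L)·ln[ε/(3.7D) + √(3.17ν²L/(gD³h_f))]
√(gD⁵h_f/L) = √(9.81·0.0918⁵·22.9/372) = 0.001984
ε/(3.7D) = 5.30×10^-6; √(3.17ν²L/(gD³h_f)) = 1.81×10^-4
Q = -0.965·0.001984·ln(1.865×10^-4) = 0.01644 m³/s
Check: V = 2.48 m/s, Re = 1.04×10^5, f = 0.01785, h_f = 22.8 m ≈ 22.9 m ✓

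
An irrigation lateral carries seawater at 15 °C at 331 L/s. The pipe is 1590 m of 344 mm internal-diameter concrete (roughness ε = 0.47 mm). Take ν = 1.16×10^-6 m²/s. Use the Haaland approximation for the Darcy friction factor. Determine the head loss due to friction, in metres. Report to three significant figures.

h_f ≈ 64.1 m

V = 4Q/(πD²) = 4·0.331/(π·0.344²) = 3.561 m/s
Re = VD/ν = 3.561·0.344/1.16×10^-6 = 1.06×10^6 → turbulent
ε/D = 0.47/344 = 0.00137
Haaland: f = 0.02146
h_f = f(L/D)V²/(2g) = 0.02146·(1590/0.344)·3.561²/(2·9.81) = 64.13 m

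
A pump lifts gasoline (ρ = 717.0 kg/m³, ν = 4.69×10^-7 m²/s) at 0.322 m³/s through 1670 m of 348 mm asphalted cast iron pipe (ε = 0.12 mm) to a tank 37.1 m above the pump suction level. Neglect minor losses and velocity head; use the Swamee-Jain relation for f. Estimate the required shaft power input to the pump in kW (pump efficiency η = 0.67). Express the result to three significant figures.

V = 4Q/(πD²) = 3.385 m/s; Re = 2.51×10^6; ε/D = 3.45×10^-4; f = 0.01573
h_f = f(L/D)V²/2g = 44.10 m
Total head H = z + h_f = 37.1 + 44.10 = 81.20 m
P_hyd = ρgQH = 717.0·9.81·0.322·81.20 = 183.9 kW
P_shaft = P_hyd/η = 183.9/0.67 = 274.5 kW

P_shaft ≈ 274 kW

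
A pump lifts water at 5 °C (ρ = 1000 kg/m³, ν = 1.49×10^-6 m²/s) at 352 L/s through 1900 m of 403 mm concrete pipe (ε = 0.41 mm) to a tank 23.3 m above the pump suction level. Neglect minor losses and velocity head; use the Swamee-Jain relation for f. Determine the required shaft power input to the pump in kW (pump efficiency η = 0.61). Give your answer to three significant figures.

P_shaft ≈ 341 kW

V = 4Q/(πD²) = 2.760 m/s; Re = 7.46×10^5; ε/D = 0.00102; f = 0.02022
h_f = f(L/D)V²/2g = 37.00 m
Total head H = z + h_f = 23.3 + 37.00 = 60.30 m
P_hyd = ρgQH = 1000·9.81·0.352·60.30 = 208.2 kW
P_shaft = P_hyd/η = 208.2/0.61 = 341.4 kW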